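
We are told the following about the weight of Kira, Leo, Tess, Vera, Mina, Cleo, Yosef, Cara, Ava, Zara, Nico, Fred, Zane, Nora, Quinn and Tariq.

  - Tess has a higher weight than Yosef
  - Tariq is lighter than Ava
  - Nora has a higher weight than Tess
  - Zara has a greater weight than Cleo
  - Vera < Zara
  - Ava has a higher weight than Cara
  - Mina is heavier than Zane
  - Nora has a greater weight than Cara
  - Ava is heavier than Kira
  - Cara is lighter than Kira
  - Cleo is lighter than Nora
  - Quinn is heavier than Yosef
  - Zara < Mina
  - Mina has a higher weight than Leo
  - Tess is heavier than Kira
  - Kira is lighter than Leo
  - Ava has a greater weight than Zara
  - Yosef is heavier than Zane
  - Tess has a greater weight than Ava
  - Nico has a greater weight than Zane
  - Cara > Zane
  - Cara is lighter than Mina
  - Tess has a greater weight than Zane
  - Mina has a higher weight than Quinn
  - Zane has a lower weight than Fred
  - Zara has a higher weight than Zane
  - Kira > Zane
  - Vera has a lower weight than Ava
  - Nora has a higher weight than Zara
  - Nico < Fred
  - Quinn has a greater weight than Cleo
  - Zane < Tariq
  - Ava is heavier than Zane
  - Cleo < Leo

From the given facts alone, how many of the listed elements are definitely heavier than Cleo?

The elements the relations force above Cleo are Leo, Quinn, Zara, Ava, Tess, Nora, Mina — no chain reaches any other.
That is 7.

7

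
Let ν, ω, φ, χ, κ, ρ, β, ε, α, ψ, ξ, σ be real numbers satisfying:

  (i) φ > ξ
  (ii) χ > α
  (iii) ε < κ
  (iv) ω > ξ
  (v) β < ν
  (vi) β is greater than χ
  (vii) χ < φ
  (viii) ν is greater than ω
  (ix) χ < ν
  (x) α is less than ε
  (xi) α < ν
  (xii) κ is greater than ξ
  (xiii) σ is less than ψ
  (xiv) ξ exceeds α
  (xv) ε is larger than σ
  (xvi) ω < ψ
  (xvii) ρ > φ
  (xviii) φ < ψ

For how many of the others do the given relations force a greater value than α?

10

The elements the relations force above α are χ, ξ, φ, ε, ω, β, ν, κ, ψ, ρ — no chain reaches any other.
That is 10.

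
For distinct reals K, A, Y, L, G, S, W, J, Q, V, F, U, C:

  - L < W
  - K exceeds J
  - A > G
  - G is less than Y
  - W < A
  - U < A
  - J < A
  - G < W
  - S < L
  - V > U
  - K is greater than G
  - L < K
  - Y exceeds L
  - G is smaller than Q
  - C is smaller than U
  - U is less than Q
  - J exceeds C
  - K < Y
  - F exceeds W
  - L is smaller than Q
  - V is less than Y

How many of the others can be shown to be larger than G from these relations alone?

The elements the relations force above G are W, F, K, Q, A, Y — no chain reaches any other.
That is 6.

6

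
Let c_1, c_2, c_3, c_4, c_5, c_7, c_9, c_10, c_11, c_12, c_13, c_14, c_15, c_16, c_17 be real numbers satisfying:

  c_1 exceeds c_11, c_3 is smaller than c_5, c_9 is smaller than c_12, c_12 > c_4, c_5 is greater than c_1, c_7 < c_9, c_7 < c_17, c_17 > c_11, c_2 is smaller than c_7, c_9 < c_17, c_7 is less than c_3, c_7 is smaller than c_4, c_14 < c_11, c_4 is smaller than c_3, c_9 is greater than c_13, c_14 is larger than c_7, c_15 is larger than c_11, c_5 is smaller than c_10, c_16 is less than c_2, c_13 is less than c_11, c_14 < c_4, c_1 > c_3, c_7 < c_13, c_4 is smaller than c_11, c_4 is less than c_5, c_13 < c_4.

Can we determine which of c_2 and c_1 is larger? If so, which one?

The relevant relations are c_2 < c_7; c_7 < c_14; c_14 < c_4; c_4 < c_3; c_3 < c_1.
Together: c_2 < c_7 < c_14 < c_4 < c_3 < c_1.
So c_1 is larger.

c_1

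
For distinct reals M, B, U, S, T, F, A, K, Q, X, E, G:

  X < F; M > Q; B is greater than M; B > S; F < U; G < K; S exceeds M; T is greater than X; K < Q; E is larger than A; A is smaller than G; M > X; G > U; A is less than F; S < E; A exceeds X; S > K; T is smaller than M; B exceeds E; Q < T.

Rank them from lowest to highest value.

X < A < F < U < G < K < Q < T < M < S < E < B

The consecutive links are each given: X < A; A < F; F < U; U < G; G < K; K < Q; Q < T; T < M; M < S; S < E; E < B.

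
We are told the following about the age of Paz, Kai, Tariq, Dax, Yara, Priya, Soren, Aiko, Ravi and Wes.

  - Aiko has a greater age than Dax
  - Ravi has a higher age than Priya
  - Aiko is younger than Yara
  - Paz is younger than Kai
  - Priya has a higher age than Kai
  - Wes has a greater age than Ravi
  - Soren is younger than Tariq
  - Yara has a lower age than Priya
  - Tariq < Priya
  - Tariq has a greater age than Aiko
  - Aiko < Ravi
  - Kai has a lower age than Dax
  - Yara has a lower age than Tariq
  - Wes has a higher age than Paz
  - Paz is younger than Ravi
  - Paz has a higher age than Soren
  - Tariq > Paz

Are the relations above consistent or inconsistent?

Every relation is compatible with Soren < Paz < Kai < Dax < Aiko < Yara < Tariq < Priya < Ravi < Wes; the set is consistent.

consistent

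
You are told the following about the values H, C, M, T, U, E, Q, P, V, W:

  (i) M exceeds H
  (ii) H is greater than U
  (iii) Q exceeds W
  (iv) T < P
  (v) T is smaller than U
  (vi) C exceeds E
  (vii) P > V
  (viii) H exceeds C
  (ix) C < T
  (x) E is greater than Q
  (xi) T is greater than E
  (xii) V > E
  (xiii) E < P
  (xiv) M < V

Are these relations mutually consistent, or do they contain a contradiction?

consistent

The single ordering W < Q < E < C < T < U < H < M < V < P satisfies every listed relation, so no contradiction arises.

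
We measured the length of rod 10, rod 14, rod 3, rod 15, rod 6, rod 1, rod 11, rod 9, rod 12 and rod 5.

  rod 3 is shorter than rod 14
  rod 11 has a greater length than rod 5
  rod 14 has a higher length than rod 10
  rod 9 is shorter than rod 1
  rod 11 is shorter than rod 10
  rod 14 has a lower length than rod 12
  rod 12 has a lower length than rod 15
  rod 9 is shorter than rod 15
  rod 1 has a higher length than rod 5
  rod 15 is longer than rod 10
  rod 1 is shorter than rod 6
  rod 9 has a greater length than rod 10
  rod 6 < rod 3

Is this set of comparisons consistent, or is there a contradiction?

consistent

Every relation is compatible with rod 5 < rod 11 < rod 10 < rod 9 < rod 1 < rod 6 < rod 3 < rod 14 < rod 12 < rod 15; the set is consistent.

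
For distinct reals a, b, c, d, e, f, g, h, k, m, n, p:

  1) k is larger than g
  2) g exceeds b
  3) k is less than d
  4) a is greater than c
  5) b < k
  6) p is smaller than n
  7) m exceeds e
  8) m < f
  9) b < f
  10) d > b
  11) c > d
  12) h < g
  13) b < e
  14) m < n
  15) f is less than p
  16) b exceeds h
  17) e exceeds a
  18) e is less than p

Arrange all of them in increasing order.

Nothing is placed below h, so it is least; from there h < b; b < g; g < k; k < d; d < c; c < a; a < e; e < m; m < f; f < p; p < n, each given directly.

h < b < g < k < d < c < a < e < m < f < p < n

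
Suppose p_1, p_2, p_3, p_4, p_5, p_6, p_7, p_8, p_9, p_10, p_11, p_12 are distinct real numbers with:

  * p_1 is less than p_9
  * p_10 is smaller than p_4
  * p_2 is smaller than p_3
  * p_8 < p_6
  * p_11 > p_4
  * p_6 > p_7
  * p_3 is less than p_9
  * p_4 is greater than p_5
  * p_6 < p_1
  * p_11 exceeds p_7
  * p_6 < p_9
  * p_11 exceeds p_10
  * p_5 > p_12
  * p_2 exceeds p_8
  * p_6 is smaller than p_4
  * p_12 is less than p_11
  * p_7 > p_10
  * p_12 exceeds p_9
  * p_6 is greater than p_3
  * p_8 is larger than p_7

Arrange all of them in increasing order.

p_10 < p_7 < p_8 < p_2 < p_3 < p_6 < p_1 < p_9 < p_12 < p_5 < p_4 < p_11

Each adjacent pair is fixed by a given relation: p_10 < p_7; p_7 < p_8; p_8 < p_2; p_2 < p_3; p_3 < p_6; p_6 < p_1; p_1 < p_9; p_9 < p_12; p_12 < p_5; p_5 < p_4; p_4 < p_11. Chaining them end to end gives the full order.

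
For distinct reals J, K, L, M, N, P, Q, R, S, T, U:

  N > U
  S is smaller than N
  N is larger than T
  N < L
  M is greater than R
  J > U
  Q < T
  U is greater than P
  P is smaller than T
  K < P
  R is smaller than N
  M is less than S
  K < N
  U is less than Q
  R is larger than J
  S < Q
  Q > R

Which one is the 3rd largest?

T

The consecutive relations fix a unique order: K < P < U < J < R < M < S < Q < T < N < L.
Counting 3 from the largest end gives T.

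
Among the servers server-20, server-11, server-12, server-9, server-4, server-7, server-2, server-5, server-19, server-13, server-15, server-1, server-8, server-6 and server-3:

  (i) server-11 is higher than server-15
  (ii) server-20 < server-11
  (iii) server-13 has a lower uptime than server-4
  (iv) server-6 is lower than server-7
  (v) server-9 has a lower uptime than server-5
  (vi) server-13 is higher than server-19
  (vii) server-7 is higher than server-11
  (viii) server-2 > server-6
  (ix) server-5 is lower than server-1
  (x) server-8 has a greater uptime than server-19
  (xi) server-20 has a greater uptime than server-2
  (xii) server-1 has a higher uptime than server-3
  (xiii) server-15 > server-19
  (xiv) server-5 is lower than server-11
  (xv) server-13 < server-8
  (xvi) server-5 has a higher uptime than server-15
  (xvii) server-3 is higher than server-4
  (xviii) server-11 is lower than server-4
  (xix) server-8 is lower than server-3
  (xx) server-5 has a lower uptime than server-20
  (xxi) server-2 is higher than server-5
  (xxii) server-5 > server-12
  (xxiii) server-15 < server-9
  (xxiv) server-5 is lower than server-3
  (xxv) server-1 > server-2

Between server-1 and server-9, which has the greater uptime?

server-9 < server-5 and server-5 < server-2 give server-9 < server-2.
Then server-2 < server-20 extends the chain to server-20.
With server-20 < server-11: server-9 < server-5 < server-2 < server-20 < server-11.
Then server-11 < server-4 extends the chain to server-4.
Then server-4 < server-3 extends the chain to server-3.
Then server-3 < server-1 extends the chain to server-1.
So server-9 < server-1; server-1 is the higher of the two.

server-1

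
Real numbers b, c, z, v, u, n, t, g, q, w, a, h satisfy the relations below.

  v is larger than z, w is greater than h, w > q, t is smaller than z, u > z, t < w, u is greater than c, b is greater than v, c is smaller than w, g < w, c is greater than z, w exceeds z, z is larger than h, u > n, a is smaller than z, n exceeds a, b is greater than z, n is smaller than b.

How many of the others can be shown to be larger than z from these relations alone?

The elements the relations force above z are v, c, b, u, w — no chain reaches any other.
That is 5.

5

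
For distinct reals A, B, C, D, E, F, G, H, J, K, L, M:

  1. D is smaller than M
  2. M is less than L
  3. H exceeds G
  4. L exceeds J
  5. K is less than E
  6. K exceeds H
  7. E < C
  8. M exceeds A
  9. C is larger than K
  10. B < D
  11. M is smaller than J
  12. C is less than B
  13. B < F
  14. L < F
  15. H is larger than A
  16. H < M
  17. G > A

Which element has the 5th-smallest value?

The consecutive relations fix a unique order: A < G < H < K < E < C < B < D < M < J < L < F.
Counting 5 from the smallest end gives E.

E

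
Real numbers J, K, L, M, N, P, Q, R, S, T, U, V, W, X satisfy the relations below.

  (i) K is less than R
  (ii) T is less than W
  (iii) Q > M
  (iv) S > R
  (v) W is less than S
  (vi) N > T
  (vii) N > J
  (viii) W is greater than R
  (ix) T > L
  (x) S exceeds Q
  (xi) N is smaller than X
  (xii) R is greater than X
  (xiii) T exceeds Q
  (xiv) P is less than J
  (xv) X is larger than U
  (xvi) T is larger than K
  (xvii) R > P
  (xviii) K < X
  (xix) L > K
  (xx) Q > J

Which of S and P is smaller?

P

Link the given pairs in sequence: P < J; J < Q; Q < T; T < N; N < X; X < R; R < S.
Chaining these gives P < J < Q < T < N < X < R < S.
So P < S; P is the smaller of the two.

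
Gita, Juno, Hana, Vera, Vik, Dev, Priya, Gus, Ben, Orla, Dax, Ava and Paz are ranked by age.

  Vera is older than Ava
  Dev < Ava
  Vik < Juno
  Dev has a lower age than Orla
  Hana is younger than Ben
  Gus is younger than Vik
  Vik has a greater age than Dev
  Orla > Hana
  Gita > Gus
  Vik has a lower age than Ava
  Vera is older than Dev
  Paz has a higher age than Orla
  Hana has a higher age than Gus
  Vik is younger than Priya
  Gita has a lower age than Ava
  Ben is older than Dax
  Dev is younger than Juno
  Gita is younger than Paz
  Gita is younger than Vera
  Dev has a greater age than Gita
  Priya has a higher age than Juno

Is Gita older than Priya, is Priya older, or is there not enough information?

Priya

Gita < Dev and Dev < Vik give Gita < Vik.
With Vik < Juno: Gita < Dev < Vik < Juno.
With Juno < Priya: Gita < Dev < Vik < Juno < Priya.
So Priya is older.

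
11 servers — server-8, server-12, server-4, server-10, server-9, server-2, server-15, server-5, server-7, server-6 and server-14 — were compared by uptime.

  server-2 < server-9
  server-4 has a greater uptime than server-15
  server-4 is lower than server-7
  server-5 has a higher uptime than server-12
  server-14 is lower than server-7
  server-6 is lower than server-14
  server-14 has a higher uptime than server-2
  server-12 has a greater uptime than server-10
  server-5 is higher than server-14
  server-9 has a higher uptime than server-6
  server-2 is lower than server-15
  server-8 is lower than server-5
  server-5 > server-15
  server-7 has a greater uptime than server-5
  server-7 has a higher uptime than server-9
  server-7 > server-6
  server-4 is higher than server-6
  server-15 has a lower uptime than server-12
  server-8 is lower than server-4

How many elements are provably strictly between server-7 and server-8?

2

The relations place server-8 below server-7. An element lies strictly between them when it is forced above server-8 and also forced below server-7.
Above server-8: {server-4, server-5}. Below server-7: {server-2, server-15, server-6, server-4, server-10, server-14, server-12, server-9, server-5}.
Intersection: {server-4, server-5} — 2.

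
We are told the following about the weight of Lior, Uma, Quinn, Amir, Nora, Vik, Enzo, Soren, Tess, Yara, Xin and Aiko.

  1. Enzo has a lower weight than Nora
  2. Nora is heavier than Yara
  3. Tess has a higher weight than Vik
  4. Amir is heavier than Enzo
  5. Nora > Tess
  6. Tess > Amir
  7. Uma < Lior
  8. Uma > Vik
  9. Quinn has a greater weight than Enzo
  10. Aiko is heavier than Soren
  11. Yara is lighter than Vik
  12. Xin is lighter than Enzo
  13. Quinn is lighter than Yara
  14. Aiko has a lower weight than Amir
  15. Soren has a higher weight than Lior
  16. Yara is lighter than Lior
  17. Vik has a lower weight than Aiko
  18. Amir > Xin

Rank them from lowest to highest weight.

Xin < Enzo < Quinn < Yara < Vik < Uma < Lior < Soren < Aiko < Amir < Tess < Nora

Nothing is placed below Xin, so it is least; from there Xin < Enzo; Enzo < Quinn; Quinn < Yara; Yara < Vik; Vik < Uma; Uma < Lior; Lior < Soren; Soren < Aiko; Aiko < Amir; Amir < Tess; Tess < Nora, each given directly.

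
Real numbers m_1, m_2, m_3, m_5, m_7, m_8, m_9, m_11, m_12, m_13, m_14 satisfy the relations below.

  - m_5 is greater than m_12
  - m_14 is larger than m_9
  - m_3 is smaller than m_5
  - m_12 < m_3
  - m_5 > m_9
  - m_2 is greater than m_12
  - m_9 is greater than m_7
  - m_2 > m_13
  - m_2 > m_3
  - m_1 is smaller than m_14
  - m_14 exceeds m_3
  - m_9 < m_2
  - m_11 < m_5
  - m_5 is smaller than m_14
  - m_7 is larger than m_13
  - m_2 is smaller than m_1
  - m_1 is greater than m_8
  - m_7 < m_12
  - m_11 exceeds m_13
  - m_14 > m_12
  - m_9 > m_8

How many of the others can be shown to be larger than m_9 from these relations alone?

4

From m_9 the given relations immediately reach m_2, m_5, m_14.
From those, m_1 — 4 in total.
Nothing else is reachable above m_9; 4 in all.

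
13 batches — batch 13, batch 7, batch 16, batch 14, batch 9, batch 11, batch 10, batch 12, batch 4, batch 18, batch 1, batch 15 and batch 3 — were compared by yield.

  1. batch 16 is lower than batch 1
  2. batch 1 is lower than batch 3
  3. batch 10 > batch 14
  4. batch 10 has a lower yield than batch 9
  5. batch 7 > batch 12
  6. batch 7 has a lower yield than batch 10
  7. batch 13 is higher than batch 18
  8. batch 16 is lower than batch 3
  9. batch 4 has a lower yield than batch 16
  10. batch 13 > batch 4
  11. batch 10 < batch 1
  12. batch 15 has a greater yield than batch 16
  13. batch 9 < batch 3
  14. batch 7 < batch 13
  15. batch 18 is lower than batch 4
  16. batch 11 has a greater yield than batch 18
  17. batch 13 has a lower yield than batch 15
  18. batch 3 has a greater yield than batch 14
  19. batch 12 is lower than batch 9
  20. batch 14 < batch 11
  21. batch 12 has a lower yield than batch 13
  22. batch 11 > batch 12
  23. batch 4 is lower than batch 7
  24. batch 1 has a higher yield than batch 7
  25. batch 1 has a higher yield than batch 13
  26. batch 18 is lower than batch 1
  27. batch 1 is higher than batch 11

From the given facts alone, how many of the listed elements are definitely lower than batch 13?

From batch 13 the given relations immediately reach batch 18, batch 12, batch 4, batch 7.
Nothing else is reachable below batch 13; 4 in all.

4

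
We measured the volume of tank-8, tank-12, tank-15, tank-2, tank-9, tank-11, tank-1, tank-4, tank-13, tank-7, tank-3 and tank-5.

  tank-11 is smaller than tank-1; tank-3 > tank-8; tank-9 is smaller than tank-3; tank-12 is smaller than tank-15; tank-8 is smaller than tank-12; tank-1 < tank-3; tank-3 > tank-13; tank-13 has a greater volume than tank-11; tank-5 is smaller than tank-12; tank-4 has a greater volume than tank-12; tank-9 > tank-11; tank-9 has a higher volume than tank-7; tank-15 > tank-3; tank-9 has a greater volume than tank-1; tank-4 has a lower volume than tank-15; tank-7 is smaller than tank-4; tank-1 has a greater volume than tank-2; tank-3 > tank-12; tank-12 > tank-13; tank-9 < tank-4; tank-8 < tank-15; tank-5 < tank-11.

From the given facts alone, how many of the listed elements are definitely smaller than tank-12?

4

From tank-12 the given relations immediately reach tank-5, tank-8, tank-13.
From those, tank-11 — 4 in total.
Nothing else is reachable below tank-12; 4 in all.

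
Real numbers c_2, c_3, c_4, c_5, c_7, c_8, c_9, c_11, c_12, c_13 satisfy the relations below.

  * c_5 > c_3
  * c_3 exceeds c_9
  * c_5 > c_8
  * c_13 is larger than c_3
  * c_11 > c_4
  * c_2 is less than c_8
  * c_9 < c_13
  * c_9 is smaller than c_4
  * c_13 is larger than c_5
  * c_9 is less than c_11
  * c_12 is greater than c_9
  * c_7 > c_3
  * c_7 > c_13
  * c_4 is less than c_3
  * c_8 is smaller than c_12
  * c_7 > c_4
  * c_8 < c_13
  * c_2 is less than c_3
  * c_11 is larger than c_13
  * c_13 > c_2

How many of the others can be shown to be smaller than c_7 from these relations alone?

Directly below c_7: c_4, c_3, c_13.
One step further: c_9, c_2, c_8, c_5 (7 so far).
No other element is forced below c_7 by the given relations, so the count is 7.

7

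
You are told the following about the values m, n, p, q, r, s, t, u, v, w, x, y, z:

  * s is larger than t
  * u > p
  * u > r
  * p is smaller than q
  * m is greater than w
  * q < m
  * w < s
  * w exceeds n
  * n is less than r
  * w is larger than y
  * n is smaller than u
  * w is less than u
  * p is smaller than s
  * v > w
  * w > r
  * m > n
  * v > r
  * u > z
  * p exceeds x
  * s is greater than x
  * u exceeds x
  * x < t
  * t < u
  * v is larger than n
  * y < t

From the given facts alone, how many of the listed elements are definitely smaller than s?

Directly below s: x, p, t, w.
One step further: n, r, y (7 so far).
No other element is forced below s by the given relations, so the count is 7.

7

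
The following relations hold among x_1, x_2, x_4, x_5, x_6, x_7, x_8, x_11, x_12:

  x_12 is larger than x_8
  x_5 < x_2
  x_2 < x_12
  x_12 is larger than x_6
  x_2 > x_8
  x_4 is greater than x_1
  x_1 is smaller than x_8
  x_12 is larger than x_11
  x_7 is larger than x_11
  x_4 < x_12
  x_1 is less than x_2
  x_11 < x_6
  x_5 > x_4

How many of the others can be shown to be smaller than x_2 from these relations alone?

4

Directly below x_2: x_1, x_8, x_5.
One step further: x_4 (4 so far).
No other element is forced below x_2 by the given relations, so the count is 4.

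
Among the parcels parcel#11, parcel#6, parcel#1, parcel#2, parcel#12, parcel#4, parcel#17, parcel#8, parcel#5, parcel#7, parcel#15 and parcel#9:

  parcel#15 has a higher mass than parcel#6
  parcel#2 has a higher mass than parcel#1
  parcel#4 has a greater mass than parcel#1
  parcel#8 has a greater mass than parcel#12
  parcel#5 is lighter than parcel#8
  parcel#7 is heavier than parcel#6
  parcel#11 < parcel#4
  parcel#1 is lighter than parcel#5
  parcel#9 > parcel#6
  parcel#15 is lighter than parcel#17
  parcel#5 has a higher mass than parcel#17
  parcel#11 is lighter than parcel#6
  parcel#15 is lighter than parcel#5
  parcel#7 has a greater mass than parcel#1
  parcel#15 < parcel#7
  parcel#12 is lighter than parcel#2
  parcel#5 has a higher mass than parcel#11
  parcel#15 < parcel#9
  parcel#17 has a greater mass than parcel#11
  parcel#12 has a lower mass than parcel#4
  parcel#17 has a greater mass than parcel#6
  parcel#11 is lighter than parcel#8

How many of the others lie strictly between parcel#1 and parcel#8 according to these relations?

The relations place parcel#1 below parcel#8. An element lies strictly between them when it is forced above parcel#1 and also forced below parcel#8.
Above parcel#1: {parcel#7, parcel#5, parcel#4, parcel#2}. Below parcel#8: {parcel#11, parcel#6, parcel#12, parcel#15, parcel#17, parcel#5}.
Intersection: {parcel#5} — 1.

1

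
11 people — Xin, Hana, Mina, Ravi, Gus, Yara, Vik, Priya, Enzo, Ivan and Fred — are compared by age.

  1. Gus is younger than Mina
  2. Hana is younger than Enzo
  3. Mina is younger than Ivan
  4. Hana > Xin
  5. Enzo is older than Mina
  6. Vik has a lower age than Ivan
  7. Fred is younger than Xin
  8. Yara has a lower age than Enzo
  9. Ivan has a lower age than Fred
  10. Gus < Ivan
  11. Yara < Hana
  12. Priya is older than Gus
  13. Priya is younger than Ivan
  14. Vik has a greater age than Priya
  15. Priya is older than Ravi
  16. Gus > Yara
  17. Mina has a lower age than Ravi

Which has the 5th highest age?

The consecutive relations fix a unique order: Yara < Gus < Mina < Ravi < Priya < Vik < Ivan < Fred < Xin < Hana < Enzo.
Counting 5 from the largest end gives Ivan.

Ivan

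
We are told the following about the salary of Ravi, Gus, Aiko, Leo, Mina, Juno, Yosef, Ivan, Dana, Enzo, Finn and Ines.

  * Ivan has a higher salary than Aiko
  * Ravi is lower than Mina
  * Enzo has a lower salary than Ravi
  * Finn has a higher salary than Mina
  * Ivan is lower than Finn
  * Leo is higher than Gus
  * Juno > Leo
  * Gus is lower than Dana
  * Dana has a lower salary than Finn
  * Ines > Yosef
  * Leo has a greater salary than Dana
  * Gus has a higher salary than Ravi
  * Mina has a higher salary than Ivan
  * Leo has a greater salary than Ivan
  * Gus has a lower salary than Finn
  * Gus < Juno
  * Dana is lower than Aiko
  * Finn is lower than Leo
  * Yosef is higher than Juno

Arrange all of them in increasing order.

Nothing is placed below Enzo, so it is least; from there Enzo < Ravi; Ravi < Gus; Gus < Dana; Dana < Aiko; Aiko < Ivan; Ivan < Mina; Mina < Finn; Finn < Leo; Leo < Juno; Juno < Yosef; Yosef < Ines, each given directly.

Enzo < Ravi < Gus < Dana < Aiko < Ivan < Mina < Finn < Leo < Juno < Yosef < Ines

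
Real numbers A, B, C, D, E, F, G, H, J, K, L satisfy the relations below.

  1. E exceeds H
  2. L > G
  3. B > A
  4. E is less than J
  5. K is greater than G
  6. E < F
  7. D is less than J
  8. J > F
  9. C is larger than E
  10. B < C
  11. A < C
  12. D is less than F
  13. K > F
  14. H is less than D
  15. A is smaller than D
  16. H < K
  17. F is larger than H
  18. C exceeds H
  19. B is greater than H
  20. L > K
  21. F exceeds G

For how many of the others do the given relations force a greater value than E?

The elements the relations force above E are F, K, J, C, L — no chain reaches any other.
That is 5.

5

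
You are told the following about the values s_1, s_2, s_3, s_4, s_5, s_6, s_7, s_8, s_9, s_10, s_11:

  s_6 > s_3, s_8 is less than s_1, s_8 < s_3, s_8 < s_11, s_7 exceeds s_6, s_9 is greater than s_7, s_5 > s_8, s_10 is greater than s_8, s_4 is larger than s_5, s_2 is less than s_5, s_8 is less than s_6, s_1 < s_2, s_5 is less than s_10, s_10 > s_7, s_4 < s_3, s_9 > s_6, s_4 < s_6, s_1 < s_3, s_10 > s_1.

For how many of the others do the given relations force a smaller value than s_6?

From s_6 the given relations immediately reach s_8, s_4, s_3.
From those, s_1, s_5 — 5 in total.
From those, s_2 — 6 in total.
Nothing else is reachable below s_6; 6 in all.

6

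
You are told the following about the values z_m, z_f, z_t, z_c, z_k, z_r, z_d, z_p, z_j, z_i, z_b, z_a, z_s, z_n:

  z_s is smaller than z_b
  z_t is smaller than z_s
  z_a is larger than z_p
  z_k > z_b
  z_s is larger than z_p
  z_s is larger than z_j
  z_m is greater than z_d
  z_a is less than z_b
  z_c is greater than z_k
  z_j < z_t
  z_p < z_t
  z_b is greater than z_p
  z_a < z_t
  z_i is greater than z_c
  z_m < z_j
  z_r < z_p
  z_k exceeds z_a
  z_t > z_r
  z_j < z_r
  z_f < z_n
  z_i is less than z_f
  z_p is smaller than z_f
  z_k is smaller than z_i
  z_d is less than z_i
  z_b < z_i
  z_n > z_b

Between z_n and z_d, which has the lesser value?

z_d

z_d < z_m < z_j < z_r < z_p < z_a < z_t < z_s < z_b < z_k < z_c < z_i < z_f < z_n, by transitivity through z_m, z_j, z_r, z_p, z_a, z_t, z_s, z_b, z_k, z_c, z_i, z_f.
So z_d < z_n; z_d is the smaller of the two.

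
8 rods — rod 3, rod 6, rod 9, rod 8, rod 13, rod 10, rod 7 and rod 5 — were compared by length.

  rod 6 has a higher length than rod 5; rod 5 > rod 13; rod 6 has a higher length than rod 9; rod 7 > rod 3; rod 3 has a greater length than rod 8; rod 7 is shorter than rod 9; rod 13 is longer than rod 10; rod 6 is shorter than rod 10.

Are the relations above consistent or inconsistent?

We have rod 5 < rod 6 stated directly, yet also rod 6 < rod 10 < rod 13 < rod 5 by chaining the others — so rod 6 < rod 5. Contradiction.

inconsistent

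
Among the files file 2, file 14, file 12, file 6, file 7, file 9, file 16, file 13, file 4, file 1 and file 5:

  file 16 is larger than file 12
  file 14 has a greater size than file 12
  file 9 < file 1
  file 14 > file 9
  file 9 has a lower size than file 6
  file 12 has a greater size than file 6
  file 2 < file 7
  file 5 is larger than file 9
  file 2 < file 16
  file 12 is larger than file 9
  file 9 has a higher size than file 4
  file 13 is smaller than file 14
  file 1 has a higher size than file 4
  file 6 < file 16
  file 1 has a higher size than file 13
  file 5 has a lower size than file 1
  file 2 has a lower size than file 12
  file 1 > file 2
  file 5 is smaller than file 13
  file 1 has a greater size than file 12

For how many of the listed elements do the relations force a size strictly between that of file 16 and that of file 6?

1

The relations place file 6 below file 16. An element lies strictly between them when it is forced above file 6 and also forced below file 16.
Above file 6: {file 12, file 1, file 14}. Below file 16: {file 4, file 9, file 2, file 12}.
Intersection: {file 12} — 1.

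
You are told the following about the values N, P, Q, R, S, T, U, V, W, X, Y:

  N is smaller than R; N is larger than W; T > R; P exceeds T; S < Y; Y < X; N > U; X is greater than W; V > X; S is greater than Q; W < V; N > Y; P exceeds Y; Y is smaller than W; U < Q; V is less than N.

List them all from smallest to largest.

U < Q < S < Y < W < X < V < N < R < T < P

Nothing is placed below U, so it is least; from there U < Q; Q < S; S < Y; Y < W; W < X; X < V; V < N; N < R; R < T; T < P, each given directly.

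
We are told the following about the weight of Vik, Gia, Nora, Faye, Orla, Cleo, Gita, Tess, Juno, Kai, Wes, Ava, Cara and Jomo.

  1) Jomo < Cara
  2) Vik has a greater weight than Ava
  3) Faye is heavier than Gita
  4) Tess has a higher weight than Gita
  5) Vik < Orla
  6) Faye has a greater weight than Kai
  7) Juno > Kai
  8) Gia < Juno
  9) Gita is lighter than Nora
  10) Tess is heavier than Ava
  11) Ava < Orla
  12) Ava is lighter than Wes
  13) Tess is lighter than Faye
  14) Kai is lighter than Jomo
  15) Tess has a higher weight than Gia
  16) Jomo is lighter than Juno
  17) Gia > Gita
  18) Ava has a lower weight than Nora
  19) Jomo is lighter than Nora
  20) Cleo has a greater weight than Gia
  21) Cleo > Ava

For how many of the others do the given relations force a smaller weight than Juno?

4

Directly below Juno: Kai, Gia, Jomo.
One step further: Gita (4 so far).
No other element is forced below Juno by the given relations, so the count is 4.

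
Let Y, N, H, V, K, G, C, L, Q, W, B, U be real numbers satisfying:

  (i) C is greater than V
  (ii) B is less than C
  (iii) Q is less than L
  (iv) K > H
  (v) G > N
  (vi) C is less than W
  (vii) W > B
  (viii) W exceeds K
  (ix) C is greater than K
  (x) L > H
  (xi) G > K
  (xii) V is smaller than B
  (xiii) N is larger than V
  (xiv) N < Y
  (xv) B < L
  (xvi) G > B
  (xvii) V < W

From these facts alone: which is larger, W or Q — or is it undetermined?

Following every chain through Q: above Q we get L.
W is not reached, and no chain runs the other way from W to Q.
So the given relations leave the order of Q and W undetermined.

undetermined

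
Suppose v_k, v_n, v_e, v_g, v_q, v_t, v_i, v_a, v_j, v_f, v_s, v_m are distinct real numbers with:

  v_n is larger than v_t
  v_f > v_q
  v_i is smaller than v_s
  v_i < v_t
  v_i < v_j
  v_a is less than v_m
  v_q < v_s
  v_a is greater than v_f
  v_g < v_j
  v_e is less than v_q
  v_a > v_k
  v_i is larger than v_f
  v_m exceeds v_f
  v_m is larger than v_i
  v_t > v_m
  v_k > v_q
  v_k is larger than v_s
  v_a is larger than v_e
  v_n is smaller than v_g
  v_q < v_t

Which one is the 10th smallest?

v_n

Chaining the given pairs: v_e < v_q < v_f < v_i < v_s < v_k < v_a < v_m < v_t < v_n < v_g < v_j.
Counting 10 from the smallest end gives v_n.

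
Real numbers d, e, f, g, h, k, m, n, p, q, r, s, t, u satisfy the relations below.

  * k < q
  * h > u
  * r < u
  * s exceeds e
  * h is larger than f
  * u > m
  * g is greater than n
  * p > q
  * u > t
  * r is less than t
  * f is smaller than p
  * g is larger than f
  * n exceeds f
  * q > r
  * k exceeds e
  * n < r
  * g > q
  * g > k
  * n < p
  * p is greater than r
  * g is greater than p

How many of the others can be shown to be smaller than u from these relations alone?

5

Directly below u: r, m, t.
One step further: n (4 so far).
One step further: f (5 so far).
No other element is forced below u by the given relations, so the count is 5.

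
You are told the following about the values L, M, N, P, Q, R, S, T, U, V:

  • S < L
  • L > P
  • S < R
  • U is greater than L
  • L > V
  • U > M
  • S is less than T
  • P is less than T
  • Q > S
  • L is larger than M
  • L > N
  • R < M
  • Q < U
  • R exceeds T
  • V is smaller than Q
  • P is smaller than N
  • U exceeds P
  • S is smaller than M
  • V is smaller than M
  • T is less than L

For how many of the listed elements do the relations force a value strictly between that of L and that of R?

Chaining upward from R reaches: M, U.
Chaining downward from L reaches: S, P, T, V, M, N.
Strictly between R and L are those in both lists: M — 1 element.

1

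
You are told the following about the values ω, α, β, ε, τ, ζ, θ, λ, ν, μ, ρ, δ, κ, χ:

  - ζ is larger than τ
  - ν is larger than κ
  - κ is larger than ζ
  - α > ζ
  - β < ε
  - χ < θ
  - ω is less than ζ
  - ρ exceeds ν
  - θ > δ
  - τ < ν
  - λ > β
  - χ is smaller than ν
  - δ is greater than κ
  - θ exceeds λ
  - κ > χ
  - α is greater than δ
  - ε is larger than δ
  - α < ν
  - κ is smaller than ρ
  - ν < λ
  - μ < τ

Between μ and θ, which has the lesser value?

μ

Chaining the given relations: μ < τ < ζ < κ < δ < α < ν < λ < θ.
So μ < θ; μ is the smaller of the two.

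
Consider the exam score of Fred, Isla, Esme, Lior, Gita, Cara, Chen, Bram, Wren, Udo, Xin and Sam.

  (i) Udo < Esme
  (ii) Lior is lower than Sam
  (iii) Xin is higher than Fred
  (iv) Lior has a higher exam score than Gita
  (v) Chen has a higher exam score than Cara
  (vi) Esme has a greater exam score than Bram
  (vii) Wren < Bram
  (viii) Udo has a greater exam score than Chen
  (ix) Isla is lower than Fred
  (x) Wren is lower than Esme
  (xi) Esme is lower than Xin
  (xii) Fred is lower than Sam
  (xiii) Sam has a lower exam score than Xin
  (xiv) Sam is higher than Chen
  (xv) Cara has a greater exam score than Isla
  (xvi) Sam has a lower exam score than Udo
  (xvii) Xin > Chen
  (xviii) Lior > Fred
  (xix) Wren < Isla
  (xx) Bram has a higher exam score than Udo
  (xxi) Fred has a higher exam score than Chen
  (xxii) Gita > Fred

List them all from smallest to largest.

Wren < Isla < Cara < Chen < Fred < Gita < Lior < Sam < Udo < Bram < Esme < Xin

The consecutive links are each given: Wren < Isla; Isla < Cara; Cara < Chen; Chen < Fred; Fred < Gita; Gita < Lior; Lior < Sam; Sam < Udo; Udo < Bram; Bram < Esme; Esme < Xin.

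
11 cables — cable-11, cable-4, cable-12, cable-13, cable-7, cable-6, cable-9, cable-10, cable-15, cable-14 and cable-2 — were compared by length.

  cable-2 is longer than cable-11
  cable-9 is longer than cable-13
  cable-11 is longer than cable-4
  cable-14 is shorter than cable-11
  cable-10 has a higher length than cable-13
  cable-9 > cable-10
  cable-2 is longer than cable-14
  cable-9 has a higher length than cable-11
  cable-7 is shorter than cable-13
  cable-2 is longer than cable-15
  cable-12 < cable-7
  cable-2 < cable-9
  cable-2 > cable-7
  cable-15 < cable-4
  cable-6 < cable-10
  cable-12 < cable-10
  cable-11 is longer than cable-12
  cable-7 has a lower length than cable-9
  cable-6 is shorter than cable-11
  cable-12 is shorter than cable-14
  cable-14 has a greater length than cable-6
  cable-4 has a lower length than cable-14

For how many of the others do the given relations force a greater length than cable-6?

5

Directly above cable-6: cable-14, cable-11, cable-10.
One step further: cable-2, cable-9 (5 so far).
Nothing else is reachable above cable-6; 5 in all.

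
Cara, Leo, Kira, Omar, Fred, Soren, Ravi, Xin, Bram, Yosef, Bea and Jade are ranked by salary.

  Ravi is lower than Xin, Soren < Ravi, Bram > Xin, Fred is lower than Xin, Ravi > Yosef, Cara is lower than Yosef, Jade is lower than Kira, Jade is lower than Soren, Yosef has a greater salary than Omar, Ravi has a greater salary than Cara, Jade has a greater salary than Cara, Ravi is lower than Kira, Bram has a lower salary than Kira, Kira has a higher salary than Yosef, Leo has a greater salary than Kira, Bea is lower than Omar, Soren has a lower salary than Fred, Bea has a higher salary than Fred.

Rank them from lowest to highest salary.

The consecutive links are each given: Cara < Jade; Jade < Soren; Soren < Fred; Fred < Bea; Bea < Omar; Omar < Yosef; Yosef < Ravi; Ravi < Xin; Xin < Bram; Bram < Kira; Kira < Leo.

Cara < Jade < Soren < Fred < Bea < Omar < Yosef < Ravi < Xin < Bram < Kira < Leo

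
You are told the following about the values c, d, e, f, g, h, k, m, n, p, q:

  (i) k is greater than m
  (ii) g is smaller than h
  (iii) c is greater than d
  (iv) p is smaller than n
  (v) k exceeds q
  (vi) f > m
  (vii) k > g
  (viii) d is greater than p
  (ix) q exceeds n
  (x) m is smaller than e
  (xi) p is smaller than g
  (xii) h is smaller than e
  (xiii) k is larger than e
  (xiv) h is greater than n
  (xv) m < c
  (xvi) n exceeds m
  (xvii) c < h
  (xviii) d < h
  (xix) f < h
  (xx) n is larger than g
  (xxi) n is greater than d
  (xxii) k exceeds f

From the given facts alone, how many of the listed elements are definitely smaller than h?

The elements the relations force below h are m, p, g, d, f, c, n — no chain reaches any other.
That is 7.

7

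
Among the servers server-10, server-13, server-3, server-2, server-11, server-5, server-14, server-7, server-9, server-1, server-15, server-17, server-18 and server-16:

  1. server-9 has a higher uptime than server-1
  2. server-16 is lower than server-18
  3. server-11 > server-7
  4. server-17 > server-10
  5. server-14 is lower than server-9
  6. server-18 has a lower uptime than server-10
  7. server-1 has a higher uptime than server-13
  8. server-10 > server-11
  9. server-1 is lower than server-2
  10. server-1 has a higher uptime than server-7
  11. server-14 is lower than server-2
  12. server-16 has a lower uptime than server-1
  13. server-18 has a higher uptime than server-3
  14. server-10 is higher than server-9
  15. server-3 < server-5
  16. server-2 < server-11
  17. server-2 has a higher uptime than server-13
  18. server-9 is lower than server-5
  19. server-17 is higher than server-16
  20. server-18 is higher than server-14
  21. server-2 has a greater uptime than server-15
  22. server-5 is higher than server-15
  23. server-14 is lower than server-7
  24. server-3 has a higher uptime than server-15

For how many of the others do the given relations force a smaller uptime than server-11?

Directly below server-11: server-7, server-2.
One step further: server-13, server-14, server-1, server-15 (6 so far).
One step further: server-16 (7 so far).
No other element is forced below server-11 by the given relations, so the count is 7.

7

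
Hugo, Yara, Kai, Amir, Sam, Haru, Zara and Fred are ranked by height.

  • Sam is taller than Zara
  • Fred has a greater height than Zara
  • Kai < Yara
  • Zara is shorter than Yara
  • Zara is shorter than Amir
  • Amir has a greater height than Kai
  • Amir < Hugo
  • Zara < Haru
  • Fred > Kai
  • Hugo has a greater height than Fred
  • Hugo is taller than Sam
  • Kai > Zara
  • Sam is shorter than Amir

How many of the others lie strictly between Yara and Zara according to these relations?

1

Chaining upward from Zara reaches: Haru, Sam, Kai, Fred, Amir, Hugo.
Chaining downward from Yara reaches: Kai.
Strictly between Zara and Yara are those in both lists: Kai — 1 element.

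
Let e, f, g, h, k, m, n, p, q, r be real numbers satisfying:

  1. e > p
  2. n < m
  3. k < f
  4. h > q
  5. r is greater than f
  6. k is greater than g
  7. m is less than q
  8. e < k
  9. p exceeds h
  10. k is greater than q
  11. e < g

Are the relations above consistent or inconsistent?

consistent

The single ordering n < m < q < h < p < e < g < k < f < r satisfies every listed relation, so no contradiction arises.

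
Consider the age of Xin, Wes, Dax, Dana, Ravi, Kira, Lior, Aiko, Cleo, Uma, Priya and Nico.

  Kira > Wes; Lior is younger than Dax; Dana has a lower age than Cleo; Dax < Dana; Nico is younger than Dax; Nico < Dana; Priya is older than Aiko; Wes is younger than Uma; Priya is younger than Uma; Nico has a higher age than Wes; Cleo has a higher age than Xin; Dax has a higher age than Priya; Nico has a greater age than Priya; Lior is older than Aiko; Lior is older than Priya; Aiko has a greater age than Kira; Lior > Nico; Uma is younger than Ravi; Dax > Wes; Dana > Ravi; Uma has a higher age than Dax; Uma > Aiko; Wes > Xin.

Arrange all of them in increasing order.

Xin < Wes < Kira < Aiko < Priya < Nico < Lior < Dax < Uma < Ravi < Dana < Cleo

The consecutive links are each given: Xin < Wes; Wes < Kira; Kira < Aiko; Aiko < Priya; Priya < Nico; Nico < Lior; Lior < Dax; Dax < Uma; Uma < Ravi; Ravi < Dana; Dana < Cleo.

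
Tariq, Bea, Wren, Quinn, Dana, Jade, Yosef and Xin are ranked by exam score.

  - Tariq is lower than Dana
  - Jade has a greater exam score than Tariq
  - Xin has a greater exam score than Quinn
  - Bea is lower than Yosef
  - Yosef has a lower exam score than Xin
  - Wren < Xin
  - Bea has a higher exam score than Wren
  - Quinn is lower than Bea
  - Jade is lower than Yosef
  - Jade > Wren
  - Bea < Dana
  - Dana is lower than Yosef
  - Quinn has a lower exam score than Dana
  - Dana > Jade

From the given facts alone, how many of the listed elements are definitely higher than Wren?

5

The elements the relations force above Wren are Bea, Jade, Dana, Yosef, Xin — no chain reaches any other.
That is 5.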